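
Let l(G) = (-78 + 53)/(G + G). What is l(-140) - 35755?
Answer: -2002275/56 ≈ -35755.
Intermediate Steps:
l(G) = -25/(2*G) (l(G) = -25*1/(2*G) = -25/(2*G))
l(-140) - 35755 = -25/2/(-140) - 35755 = -25/2*(-1/140) - 35755 = 5/56 - 35755 = -2002275/56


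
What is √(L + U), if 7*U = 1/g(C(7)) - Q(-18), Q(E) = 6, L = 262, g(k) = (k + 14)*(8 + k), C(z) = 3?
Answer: √447464633/1309 ≈ 16.160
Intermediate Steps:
g(k) = (8 + k)*(14 + k) (g(k) = (14 + k)*(8 + k) = (8 + k)*(14 + k))
U = -1121/1309 (U = (1/(112 + 3² + 22*3) - 1*6)/7 = (1/(112 + 9 + 66) - 6)/7 = (1/187 - 6)/7 = (⅐)*(-1121/187) = -1121/1309 ≈ -0.85638)
√(L + U) = √(262 - 1121/1309) = √(341837/1309) = √447464633/1309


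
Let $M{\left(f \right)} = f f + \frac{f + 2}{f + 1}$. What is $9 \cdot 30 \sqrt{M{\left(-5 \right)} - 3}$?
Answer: $135 \sqrt{91} \approx 1287.8$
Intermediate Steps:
$M{\left(f \right)} = f^{2} + \frac{2 + f}{1 + f}$
$9 \cdot 30 \sqrt{M{\left(-5 \right)} - 3} = 9 \cdot 30 \sqrt{\frac{2 - 5 + \left(-5\right)^{2} + \left(-5\right)^{3}}{1 - 5} - 3} = 270 \sqrt{\frac{2 - 5 + 25 - 125}{-4} - 3} = 270 \sqrt{\left(- \frac{1}{4}\right) \left(-103\right) - 3} = 270 \sqrt{\frac{103}{4} - 3} = 270 \sqrt{\frac{91}{4}} = 270 \frac{\sqrt{91}}{2} = 135 \sqrt{91}$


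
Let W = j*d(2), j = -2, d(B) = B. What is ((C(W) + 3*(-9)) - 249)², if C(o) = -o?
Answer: 73984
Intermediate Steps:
W = -4 (W = -2*2 = -4)
((C(W) + 3*(-9)) - 249)² = ((-1*(-4) + 3*(-9)) - 249)² = ((4 - 27) - 249)² = (-23 - 249)² = (-272)² = 73984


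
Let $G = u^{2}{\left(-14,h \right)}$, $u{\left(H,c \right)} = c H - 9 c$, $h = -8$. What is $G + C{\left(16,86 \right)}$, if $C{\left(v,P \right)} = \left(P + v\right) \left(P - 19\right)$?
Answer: $40690$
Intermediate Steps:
$u{\left(H,c \right)} = - 9 c + H c$ ($u{\left(H,c \right)} = H c - 9 c = - 9 c + H c$)
$G = 33856$ ($G = \left(- 8 \left(-9 - 14\right)\right)^{2} = \left(\left(-8\right) \left(-23\right)\right)^{2} = 184^{2} = 33856$)
$C{\left(v,P \right)} = \left(-19 + P\right) \left(P + v\right)$ ($C{\left(v,P \right)} = \left(P + v\right) \left(-19 + P\right) = \left(-19 + P\right) \left(P + v\right)$)
$G + C{\left(16,86 \right)} = 33856 + \left(86^{2} - 1634 - 304 + 86 \cdot 16\right) = 33856 + \left(7396 - 1634 - 304 + 1376\right) = 33856 + 6834 = 40690$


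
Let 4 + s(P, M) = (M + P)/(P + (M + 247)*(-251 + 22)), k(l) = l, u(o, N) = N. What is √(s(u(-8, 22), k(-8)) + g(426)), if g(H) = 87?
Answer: 3*√27602714733/54709 ≈ 9.1104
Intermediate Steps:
s(P, M) = -4 + (M + P)/(-56563 + P - 229*M) (s(P, M) = -4 + (M + P)/(P + (M + 247)*(-251 + 22)) = -4 + (M + P)/(P + (247 + M)*(-229)) = -4 + (M + P)/(P + (-56563 - 229*M)) = -4 + (M + P)/(-56563 + P - 229*M))
√(s(u(-8, 22), k(-8)) + g(426)) = √((-226252 - 917*(-8) + 3*22)/(56563 - 1*22 + 229*(-8)) + 87) = √((-226252 + 7336 + 66)/(56563 - 22 - 1832) + 87) = √(-218850/54709 + 87) = √(4540833/54709) = 3*√27602714733/54709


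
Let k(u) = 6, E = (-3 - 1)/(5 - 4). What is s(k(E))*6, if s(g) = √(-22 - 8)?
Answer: 6*I*√30 ≈ 32.863*I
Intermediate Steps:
E = -4 (E = -4/1 = -4*1 = -4)
s(g) = I*√30 (s(g) = √(-30) = I*√30)
s(k(E))*6 = (I*√30)*6 = 6*I*√30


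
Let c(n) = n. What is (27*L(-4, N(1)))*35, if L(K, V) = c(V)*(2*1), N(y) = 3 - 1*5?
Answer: -3780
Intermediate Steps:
N(y) = -2 (N(y) = 3 - 5 = -2)
L(K, V) = 2*V (L(K, V) = V*(2*1) = V*2 = 2*V)
(27*L(-4, N(1)))*35 = (27*(2*(-2)))*35 = (27*(-4))*35 = -108*35 = -3780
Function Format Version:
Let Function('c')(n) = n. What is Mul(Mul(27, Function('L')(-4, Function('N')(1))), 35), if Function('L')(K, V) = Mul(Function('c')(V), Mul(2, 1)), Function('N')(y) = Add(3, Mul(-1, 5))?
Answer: -3780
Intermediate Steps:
Function('N')(y) = -2 (Function('N')(y) = Add(3, -5) = -2)
Function('L')(K, V) = Mul(2, V) (Function('L')(K, V) = Mul(V, Mul(2, 1)) = Mul(V, 2) = Mul(2, V))
Mul(Mul(27, Function('L')(-4, Function('N')(1))), 35) = Mul(Mul(27, Mul(2, -2)), 35) = Mul(Mul(27, -4), 35) = Mul(-108, 35) = -3780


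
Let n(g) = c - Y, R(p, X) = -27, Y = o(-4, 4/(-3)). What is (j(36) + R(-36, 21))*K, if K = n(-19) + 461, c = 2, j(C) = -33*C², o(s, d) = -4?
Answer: -19985265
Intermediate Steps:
Y = -4
n(g) = 6 (n(g) = 2 - 1*(-4) = 2 + 4 = 6)
K = 467 (K = 6 + 461 = 467)
(j(36) + R(-36, 21))*K = (-33*36² - 27)*467 = (-33*1296 - 27)*467 = (-42768 - 27)*467 = -42795*467 = -19985265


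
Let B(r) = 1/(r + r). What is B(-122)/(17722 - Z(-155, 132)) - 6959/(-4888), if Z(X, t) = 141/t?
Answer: 330990731011/232487851128 ≈ 1.4237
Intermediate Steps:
B(r) = 1/(2*r)
B(-122)/(17722 - Z(-155, 132)) - 6959/(-4888) = ((1/2)/(-122))/(17722 - 141/132) - 6959/(-4888) = ((1/2)*(-1/122))/(17722 - 141/132) - 6959*(-1/4888) = -1/(244*(17722 - 1*47/44)) + 6959/4888 = -1/(244*(17722 - 47/44)) + 6959/4888 = -1/(244*779721/44) + 6959/4888 = -1/244*44/779721 + 6959/4888 = -11/47562981 + 6959/4888 = 330990731011/232487851128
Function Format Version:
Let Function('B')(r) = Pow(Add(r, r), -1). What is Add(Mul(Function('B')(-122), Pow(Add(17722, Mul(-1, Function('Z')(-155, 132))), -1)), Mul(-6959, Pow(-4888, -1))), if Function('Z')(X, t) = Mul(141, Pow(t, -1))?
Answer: Rational(330990731011, 232487851128) ≈ 1.4237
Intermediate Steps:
Function('B')(r) = Mul(Rational(1, 2), Pow(r, -1)) (Function('B')(r) = Pow(Mul(2, r), -1) = Mul(Rational(1, 2), Pow(r, -1)))
Add(Mul(Function('B')(-122), Pow(Add(17722, Mul(-1, Function('Z')(-155, 132))), -1)), Mul(-6959, Pow(-4888, -1))) = Add(Mul(Mul(Rational(1, 2), Pow(-122, -1)), Pow(Add(17722, Mul(-1, Mul(141, Pow(132, -1)))), -1)), Mul(-6959, Pow(-4888, -1))) = Add(Mul(Mul(Rational(1, 2), Rational(-1, 122)), Pow(Add(17722, Mul(-1, Mul(141, Rational(1, 132)))), -1)), Mul(-6959, Rational(-1, 4888))) = Add(Mul(Rational(-1, 244), Pow(Add(17722, Mul(-1, Rational(47, 44))), -1)), Rational(6959, 4888)) = Add(Mul(Rational(-1, 244), Pow(Add(17722, Rational(-47, 44)), -1)), Rational(6959, 4888)) = Add(Mul(Rational(-1, 244), Pow(Rational(779721, 44), -1)), Rational(6959, 4888)) = Add(Mul(Rational(-1, 244), Rational(44, 779721)), Rational(6959, 4888)) = Add(Rational(-11, 47562981), Rational(6959, 4888)) = Rational(330990731011, 232487851128)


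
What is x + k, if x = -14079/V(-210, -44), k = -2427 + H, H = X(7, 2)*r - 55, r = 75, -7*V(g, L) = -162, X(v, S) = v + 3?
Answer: -126379/54 ≈ -2340.4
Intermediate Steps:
X(v, S) = 3 + v
V(g, L) = 162/7 (V(g, L) = -1/7*(-162) = 162/7)
H = 695 (H = (3 + 7)*75 - 55 = 10*75 - 55 = 750 - 55 = 695)
k = -1732 (k = -2427 + 695 = -1732)
x = -32851/54 (x = -14079/162/7 = -14079*7/162 = -32851/54 ≈ -608.35)
x + k = -32851/54 - 1732 = -126379/54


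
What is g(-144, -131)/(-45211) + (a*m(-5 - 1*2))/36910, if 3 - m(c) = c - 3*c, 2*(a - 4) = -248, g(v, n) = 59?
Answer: 5750083/166873801 ≈ 0.034458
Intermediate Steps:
a = -120 (a = 4 + (½)*(-248) = 4 - 124 = -120)
m(c) = 3 + 2*c (m(c) = 3 - (c - 3*c) = 3 - (-2)*c = 3 + 2*c)
g(-144, -131)/(-45211) + (a*m(-5 - 1*2))/36910 = 59/(-45211) - 120*(3 + 2*(-5 - 1*2))/36910 = 59*(-1/45211) - 120*(3 + 2*(-5 - 2))*(1/36910) = -59/45211 - 120*(3 + 2*(-7))*(1/36910) = -59/45211 - 120*(3 - 14)*(1/36910) = -59/45211 - 120*(-11)*(1/36910) = -59/45211 + 1320*(1/36910) = -59/45211 + 132/3691 = 5750083/166873801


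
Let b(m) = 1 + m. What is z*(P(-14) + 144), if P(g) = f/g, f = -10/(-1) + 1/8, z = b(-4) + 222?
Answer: 3514293/112 ≈ 31378.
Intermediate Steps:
z = 219 (z = (1 - 4) + 222 = -3 + 222 = 219)
f = 81/8 (f = -10*(-1) + 1*(1/8) = 10 + 1/8 = 81/8 ≈ 10.125)
P(g) = 81/(8*g)
z*(P(-14) + 144) = 219*((81/8)/(-14) + 144) = 219*((81/8)*(-1/14) + 144) = 219*(-81/112 + 144) = 219*(16047/112) = 3514293/112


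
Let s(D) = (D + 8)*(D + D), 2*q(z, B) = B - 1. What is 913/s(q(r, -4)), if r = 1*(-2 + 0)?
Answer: -166/5 ≈ -33.200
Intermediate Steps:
r = -2 (r = 1*(-2) = -2)
q(z, B) = -½ + B/2 (q(z, B) = (B - 1)/2 = (-1 + B)/2 = -½ + B/2)
s(D) = 2*D*(8 + D) (s(D) = (8 + D)*(2*D) = 2*D*(8 + D))
913/s(q(r, -4)) = 913/((2*(-½ + (½)*(-4))*(8 + (-½ + (½)*(-4))))) = 913/((2*(-½ - 2)*(8 + (-½ - 2)))) = 913/((2*(-5/2)*(8 - 5/2))) = 913/((2*(-5/2)*(11/2))) = 913/(-55/2) = 913*(-2/55) = -166/5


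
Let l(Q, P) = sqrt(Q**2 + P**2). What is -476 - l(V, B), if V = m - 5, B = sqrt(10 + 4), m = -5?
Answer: -476 - sqrt(114) ≈ -486.68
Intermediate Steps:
B = sqrt(14) ≈ 3.7417
V = -10 (V = -5 - 5 = -10)
l(Q, P) = sqrt(P**2 + Q**2)
-476 - l(V, B) = -476 - sqrt((sqrt(14))**2 + (-10)**2) = -476 - sqrt(14 + 100) = -476 - sqrt(114)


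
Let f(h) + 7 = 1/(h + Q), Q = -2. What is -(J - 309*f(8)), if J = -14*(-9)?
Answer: -4475/2 ≈ -2237.5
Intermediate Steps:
J = 126
f(h) = -7 + 1/(-2 + h) (f(h) = -7 + 1/(h - 2) = -7 + 1/(-2 + h))
-(J - 309*f(8)) = -(126 - 309*(15 - 7*8)/(-2 + 8)) = -(126 - 309*(15 - 56)/6) = -(126 - 103*(-41)/2) = -(126 - 309*(-41/6)) = -(126 + 4223/2) = -1*4475/2 = -4475/2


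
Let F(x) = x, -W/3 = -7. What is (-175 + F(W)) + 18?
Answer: -136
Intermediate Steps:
W = 21 (W = -3*(-7) = 21)
(-175 + F(W)) + 18 = (-175 + 21) + 18 = -154 + 18 = -136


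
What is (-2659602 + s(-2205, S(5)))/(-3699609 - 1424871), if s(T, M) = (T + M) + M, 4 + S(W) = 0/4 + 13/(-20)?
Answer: 8872721/17081600 ≈ 0.51943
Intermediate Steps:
S(W) = -93/20 (S(W) = -4 + (0/4 + 13/(-20)) = -4 + (0*(1/4) + 13*(-1/20)) = -4 + (0 - 13/20) = -4 - 13/20 = -93/20)
s(T, M) = T + 2*M (s(T, M) = (M + T) + M = T + 2*M)
(-2659602 + s(-2205, S(5)))/(-3699609 - 1424871) = (-2659602 + (-2205 + 2*(-93/20)))/(-3699609 - 1424871) = (-2659602 + (-2205 - 93/10))/(-5124480) = (-2659602 - 22143/10)*(-1/5124480) = -26618163/10*(-1/5124480) = 8872721/17081600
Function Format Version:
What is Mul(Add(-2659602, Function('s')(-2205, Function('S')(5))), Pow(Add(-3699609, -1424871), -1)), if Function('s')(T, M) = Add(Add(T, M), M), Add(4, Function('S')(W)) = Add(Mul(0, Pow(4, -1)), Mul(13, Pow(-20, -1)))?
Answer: Rational(8872721, 17081600) ≈ 0.51943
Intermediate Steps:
Function('S')(W) = Rational(-93, 20) (Function('S')(W) = Add(-4, Add(Mul(0, Pow(4, -1)), Mul(13, Pow(-20, -1)))) = Add(-4, Add(Mul(0, Rational(1, 4)), Mul(13, Rational(-1, 20)))) = Add(-4, Add(0, Rational(-13, 20))) = Add(-4, Rational(-13, 20)) = Rational(-93, 20))
Function('s')(T, M) = Add(T, Mul(2, M)) (Function('s')(T, M) = Add(Add(M, T), M) = Add(T, Mul(2, M)))
Mul(Add(-2659602, Function('s')(-2205, Function('S')(5))), Pow(Add(-3699609, -1424871), -1)) = Mul(Add(-2659602, Add(-2205, Mul(2, Rational(-93, 20)))), Pow(Add(-3699609, -1424871), -1)) = Mul(Add(-2659602, Add(-2205, Rational(-93, 10))), Pow(-5124480, -1)) = Mul(Add(-2659602, Rational(-22143, 10)), Rational(-1, 5124480)) = Mul(Rational(-26618163, 10), Rational(-1, 5124480)) = Rational(8872721, 17081600)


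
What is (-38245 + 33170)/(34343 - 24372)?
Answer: -5075/9971 ≈ -0.50898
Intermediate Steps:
(-38245 + 33170)/(34343 - 24372) = -5075/9971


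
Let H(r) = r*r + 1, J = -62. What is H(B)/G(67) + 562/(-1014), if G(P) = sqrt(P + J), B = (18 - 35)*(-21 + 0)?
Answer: -281/507 + 25490*sqrt(5) ≈ 56997.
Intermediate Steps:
B = 357 (B = -17*(-21) = 357)
H(r) = 1 + r**2 (H(r) = r**2 + 1 = 1 + r**2)
G(P) = sqrt(-62 + P) (G(P) = sqrt(P - 62) = sqrt(-62 + P))
H(B)/G(67) + 562/(-1014) = (1 + 357**2)/(sqrt(-62 + 67)) + 562/(-1014) = (1 + 127449)/(sqrt(5)) + 562*(-1/1014) = 127450*(sqrt(5)/5) - 281/507 = 25490*sqrt(5) - 281/507 = -281/507 + 25490*sqrt(5)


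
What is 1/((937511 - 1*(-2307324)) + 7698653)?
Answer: 1/10943488 ≈ 9.1379e-8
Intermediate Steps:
1/((937511 - 1*(-2307324)) + 7698653) = 1/((937511 + 2307324) + 7698653) = 1/(3244835 + 7698653) = 1/10943488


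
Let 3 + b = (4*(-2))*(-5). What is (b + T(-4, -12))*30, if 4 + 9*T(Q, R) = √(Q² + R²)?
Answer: 3290/3 + 40*√10/3 ≈ 1138.8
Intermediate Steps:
T(Q, R) = -4/9 + √(Q² + R²)/9
b = 37 (b = -3 + (4*(-2))*(-5) = -3 - 8*(-5) = -3 + 40 = 37)
(b + T(-4, -12))*30 = (37 + (-4/9 + √((-4)² + (-12)²)/9))*30 = (37 + (-4/9 + √(16 + 144)/9))*30 = (37 + (-4/9 + √160/9))*30 = (37 + (-4/9 + (4*√10)/9))*30 = (37 + (-4/9 + 4*√10/9))*30 = (329/9 + 4*√10/9)*30 = 3290/3 + 40*√10/3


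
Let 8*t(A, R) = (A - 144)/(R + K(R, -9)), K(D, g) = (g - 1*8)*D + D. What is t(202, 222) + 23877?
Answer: 318041611/13320 ≈ 23877.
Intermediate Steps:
K(D, g) = D + D*(-8 + g) (K(D, g) = (g - 8)*D + D = (-8 + g)*D + D = D*(-8 + g) + D = D + D*(-8 + g))
t(A, R) = -(-144 + A)/(120*R) (t(A, R) = ((A - 144)/(R + R*(-7 - 9)))/8 = ((-144 + A)/(R + R*(-16)))/8 = ((-144 + A)/(R - 16*R))/8 = ((-144 + A)/((-15*R)))/8 = ((-144 + A)*(-1/(15*R)))/8 = (-(-144 + A)/(15*R))/8 = -(-144 + A)/(120*R))
t(202, 222) + 23877 = (1/120)*(144 - 1*202)/222 + 23877 = (1/120)*(1/222)*(144 - 202) + 23877 = (1/120)*(1/222)*(-58) + 23877 = -29/13320 + 23877 = 318041611/13320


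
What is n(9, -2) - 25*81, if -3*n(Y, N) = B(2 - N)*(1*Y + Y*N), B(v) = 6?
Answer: -2007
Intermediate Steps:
n(Y, N) = -2*Y - 2*N*Y (n(Y, N) = -2*(1*Y + Y*N) = -2*(Y + N*Y) = -(6*Y + 6*N*Y)/3 = -2*Y - 2*N*Y)
n(9, -2) - 25*81 = -2*9*(1 - 2) - 25*81 = -2*9*(-1) - 2025 = 18 - 2025 = -2007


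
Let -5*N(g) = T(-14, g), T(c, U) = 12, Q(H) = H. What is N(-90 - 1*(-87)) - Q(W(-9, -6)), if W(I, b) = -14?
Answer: 58/5 ≈ 11.600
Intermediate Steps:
N(g) = -12/5 (N(g) = -1/5*12 = -12/5)
N(-90 - 1*(-87)) - Q(W(-9, -6)) = -12/5 - 1*(-14) = -12/5 + 14 = 58/5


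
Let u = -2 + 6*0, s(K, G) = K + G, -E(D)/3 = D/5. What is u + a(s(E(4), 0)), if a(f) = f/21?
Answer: -74/35 ≈ -2.1143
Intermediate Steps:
E(D) = -3*D/5
s(K, G) = G + K
a(f) = f/21 (a(f) = f*(1/21) = f/21)
u = -2 (u = -2 + 0 = -2)
u + a(s(E(4), 0)) = -2 + (0 - ⅗*4)/21 = -2 + (0 - 12/5)/21 = -2 + (1/21)*(-12/5) = -2 - 4/35 = -74/35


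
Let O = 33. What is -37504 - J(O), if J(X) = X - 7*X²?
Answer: -29914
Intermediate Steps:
-37504 - J(O) = -37504 - 33*(1 - 7*33) = -37504 - 33*(1 - 231) = -37504 - 33*(-230) = -37504 - 1*(-7590) = -37504 + 7590 = -29914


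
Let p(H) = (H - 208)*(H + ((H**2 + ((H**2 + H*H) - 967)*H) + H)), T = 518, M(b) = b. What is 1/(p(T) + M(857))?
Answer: 1/86103157437 ≈ 1.1614e-11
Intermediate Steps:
p(H) = (-208 + H)*(H**2 + 2*H + H*(-967 + 2*H**2)) (p(H) = (-208 + H)*(H + ((H**2 + ((H**2 + H**2) - 967)*H) + H)) = (-208 + H)*(H + ((H**2 + (2*H**2 - 967)*H) + H)) = (-208 + H)*(H + ((H**2 + (-967 + 2*H**2)*H) + H)) = (-208 + H)*(H + ((H**2 + H*(-967 + 2*H**2)) + H)) = (-208 + H)*(H + (H + H**2 + H*(-967 + 2*H**2))) = (-208 + H)*(H**2 + 2*H + H*(-967 + 2*H**2)))
1/(p(T) + M(857)) = 1/(518*(200720 - 1173*518 - 415*518**2 + 2*518**3) + 857) = 1/(518*(200720 - 607614 - 415*268324 + 2*138991832) + 857) = 1/(518*(200720 - 607614 - 111354460 + 277983664) + 857) = 1/(518*166222310 + 857) = 1/(86103156580 + 857) = 1/86103157437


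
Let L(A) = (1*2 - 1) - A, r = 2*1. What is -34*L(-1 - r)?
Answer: -136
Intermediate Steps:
r = 2
L(A) = 1 - A (L(A) = (2 - 1) - A = 1 - A)
-34*L(-1 - r) = -34*(1 - (-1 - 1*2)) = -34*(1 - (-1 - 2)) = -34*(1 - 1*(-3)) = -34*(1 + 3) = -34*4 = -136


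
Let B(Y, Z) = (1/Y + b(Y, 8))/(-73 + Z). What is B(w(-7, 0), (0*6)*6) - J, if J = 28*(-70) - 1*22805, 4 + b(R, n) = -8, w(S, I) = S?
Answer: 12655000/511 ≈ 24765.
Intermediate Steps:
b(R, n) = -12 (b(R, n) = -4 - 8 = -12)
B(Y, Z) = (-12 + 1/Y)/(-73 + Z) (B(Y, Z) = (1/Y - 12)/(-73 + Z) = (-12 + 1/Y)/(-73 + Z))
J = -24765 (J = -1960 - 22805 = -24765)
B(w(-7, 0), (0*6)*6) - J = (1 - 12*(-7))/((-7)*(-73 + (0*6)*6)) - 1*(-24765) = -(1 + 84)/(7*(-73 + 0*6)) + 24765 = -⅐*85/(-73 + 0) + 24765 = -⅐*85/(-73) + 24765 = -⅐*(-1/73)*85 + 24765 = 85/511 + 24765 = 12655000/511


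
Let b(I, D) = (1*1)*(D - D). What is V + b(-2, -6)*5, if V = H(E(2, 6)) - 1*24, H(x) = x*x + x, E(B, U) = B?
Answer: -18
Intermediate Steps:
b(I, D) = 0 (b(I, D) = 1*0 = 0)
H(x) = x + x² (H(x) = x² + x = x + x²)
V = -18 (V = 2*(1 + 2) - 1*24 = 2*3 - 24 = 6 - 24 = -18)
V + b(-2, -6)*5 = -18 + 0*5 = -18 + 0 = -18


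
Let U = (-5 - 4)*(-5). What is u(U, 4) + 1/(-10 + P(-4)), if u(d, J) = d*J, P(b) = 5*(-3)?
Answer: 4499/25 ≈ 179.96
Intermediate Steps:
U = 45 (U = -9*(-5) = 45)
P(b) = -15
u(d, J) = J*d
u(U, 4) + 1/(-10 + P(-4)) = 4*45 + 1/(-10 - 15) = 180 + 1/(-25) = 180 + 1*(-1/25) = 180 - 1/25 = 4499/25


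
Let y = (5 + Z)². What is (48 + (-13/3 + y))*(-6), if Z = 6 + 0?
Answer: -988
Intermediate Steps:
Z = 6
y = 121 (y = (5 + 6)² = 11² = 121)
(48 + (-13/3 + y))*(-6) = (48 + (-13/3 + 121))*(-6) = (48 + 350/3)*(-6) = (494/3)*(-6) = -988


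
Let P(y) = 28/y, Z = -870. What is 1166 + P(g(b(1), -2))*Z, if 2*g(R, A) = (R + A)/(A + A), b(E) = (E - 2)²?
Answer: -193714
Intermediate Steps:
b(E) = (-2 + E)²
g(R, A) = (A + R)/(4*A) (g(R, A) = ((R + A)/(A + A))/2 = ((A + R)/((2*A)))/2 = ((A + R)*(1/(2*A)))/2 = ((A + R)/(2*A))/2 = (A + R)/(4*A))
1166 + P(g(b(1), -2))*Z = 1166 + (28/(((¼)*(-2 + (-2 + 1)²)/(-2))))*(-870) = 1166 + (28/(((¼)*(-½)*(-2 + (-1)²))))*(-870) = 1166 + (28/(((¼)*(-½)*(-2 + 1))))*(-870) = 1166 + (28/(((¼)*(-½)*(-1))))*(-870) = 1166 + (28/(⅛))*(-870) = 1166 + (28*8)*(-870) = 1166 + 224*(-870) = 1166 - 194880 = -193714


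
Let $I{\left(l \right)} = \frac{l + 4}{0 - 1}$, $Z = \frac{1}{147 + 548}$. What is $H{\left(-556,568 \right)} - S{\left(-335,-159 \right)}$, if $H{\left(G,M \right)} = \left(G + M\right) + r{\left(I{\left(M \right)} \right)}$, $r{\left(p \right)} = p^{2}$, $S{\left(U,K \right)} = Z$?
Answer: $\frac{227401219}{695} \approx 3.272 \cdot 10^{5}$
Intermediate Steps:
$Z = \frac{1}{695} \approx 0.0014388$
$S{\left(U,K \right)} = \frac{1}{695}$
$I{\left(l \right)} = -4 - l$ ($I{\left(l \right)} = \frac{4 + l}{-1} = \left(4 + l\right) \left(-1\right) = -4 - l$)
$H{\left(G,M \right)} = G + M + \left(-4 - M\right)^{2}$ ($H{\left(G,M \right)} = \left(G + M\right) + \left(-4 - M\right)^{2} = G + M + \left(-4 - M\right)^{2}$)
$H{\left(-556,568 \right)} - S{\left(-335,-159 \right)} = \left(-556 + 568 + \left(4 + 568\right)^{2}\right) - \frac{1}{695} = \left(-556 + 568 + 572^{2}\right) - \frac{1}{695} = \left(-556 + 568 + 327184\right) - \frac{1}{695} = 327196 - \frac{1}{695} = \frac{227401219}{695}$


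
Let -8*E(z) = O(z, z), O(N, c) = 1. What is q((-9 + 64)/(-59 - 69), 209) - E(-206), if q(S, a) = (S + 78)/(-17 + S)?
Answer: -77201/17848 ≈ -4.3255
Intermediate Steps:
q(S, a) = (78 + S)/(-17 + S)
E(z) = -⅛ (E(z) = -⅛*1 = -⅛)
q((-9 + 64)/(-59 - 69), 209) - E(-206) = (78 + (-9 + 64)/(-59 - 69))/(-17 + (-9 + 64)/(-59 - 69)) - 1*(-⅛) = (78 + 55/(-128))/(-17 + 55/(-128)) + ⅛ = (78 + 55*(-1/128))/(-17 + 55*(-1/128)) + ⅛ = (78 - 55/128)/(-17 - 55/128) + ⅛ = (9929/128)/(-2231/128) + ⅛ = -128/2231*9929/128 + ⅛ = -9929/2231 + ⅛ = -77201/17848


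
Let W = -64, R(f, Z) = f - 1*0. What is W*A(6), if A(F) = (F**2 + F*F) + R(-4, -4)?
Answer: -4352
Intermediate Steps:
R(f, Z) = f (R(f, Z) = f + 0 = f)
A(F) = -4 + 2*F**2 (A(F) = (F**2 + F*F) - 4 = (F**2 + F**2) - 4 = 2*F**2 - 4 = -4 + 2*F**2)
W*A(6) = -64*(-4 + 2*6**2) = -64*(-4 + 2*36) = -64*(-4 + 72) = -64*68 = -4352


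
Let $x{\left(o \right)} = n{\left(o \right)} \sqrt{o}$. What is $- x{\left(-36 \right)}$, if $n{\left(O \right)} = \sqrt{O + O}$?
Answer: $36 \sqrt{2} \approx 50.912$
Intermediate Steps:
$n{\left(O \right)} = \sqrt{2} \sqrt{O}$ ($n{\left(O \right)} = \sqrt{2 O} = \sqrt{2} \sqrt{O}$)
$x{\left(o \right)} = o \sqrt{2}$ ($x{\left(o \right)} = \sqrt{2} \sqrt{o} \sqrt{o} = o \sqrt{2}$)
$- x{\left(-36 \right)} = - \left(-36\right) \sqrt{2} = 36 \sqrt{2}$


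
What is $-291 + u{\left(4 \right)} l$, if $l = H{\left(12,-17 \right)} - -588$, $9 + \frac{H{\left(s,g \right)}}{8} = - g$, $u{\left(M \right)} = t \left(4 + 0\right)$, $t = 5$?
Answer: $12749$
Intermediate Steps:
$u{\left(M \right)} = 20$ ($u{\left(M \right)} = 5 \left(4 + 0\right) = 5 \cdot 4 = 20$)
$H{\left(s,g \right)} = -72 - 8 g$ ($H{\left(s,g \right)} = -72 + 8 \left(- g\right) = -72 - 8 g$)
$l = 652$ ($l = \left(-72 - -136\right) - -588 = \left(-72 + 136\right) + 588 = 64 + 588 = 652$)
$-291 + u{\left(4 \right)} l = -291 + 20 \cdot 652 = -291 + 13040 = 12749$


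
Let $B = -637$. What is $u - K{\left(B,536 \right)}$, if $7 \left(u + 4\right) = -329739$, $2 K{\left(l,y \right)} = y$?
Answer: $- \frac{331643}{7} \approx -47378.0$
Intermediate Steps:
$K{\left(l,y \right)} = \frac{y}{2}$
$u = - \frac{329767}{7}$ ($u = -4 + \frac{1}{7} \left(-329739\right) = -4 - \frac{329739}{7} = - \frac{329767}{7} \approx -47110.0$)
$u - K{\left(B,536 \right)} = - \frac{329767}{7} - \frac{1}{2} \cdot 536 = - \frac{329767}{7} - 268 = - \frac{331643}{7}$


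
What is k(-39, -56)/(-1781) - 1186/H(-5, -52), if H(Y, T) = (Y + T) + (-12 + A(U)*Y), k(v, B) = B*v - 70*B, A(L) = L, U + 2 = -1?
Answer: 891325/48087 ≈ 18.536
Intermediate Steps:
U = -3 (U = -2 - 1 = -3)
k(v, B) = -70*B + B*v
H(Y, T) = -12 + T - 2*Y (H(Y, T) = (Y + T) + (-12 - 3*Y) = (T + Y) + (-12 - 3*Y) = -12 + T - 2*Y)
k(-39, -56)/(-1781) - 1186/H(-5, -52) = -56*(-70 - 39)/(-1781) - 1186/(-12 - 52 - 2*(-5)) = -56*(-109)*(-1/1781) - 1186/(-12 - 52 + 10) = 6104*(-1/1781) - 1186/(-54) = -6104/1781 - 1186*(-1/54) = -6104/1781 + 593/27 = 891325/48087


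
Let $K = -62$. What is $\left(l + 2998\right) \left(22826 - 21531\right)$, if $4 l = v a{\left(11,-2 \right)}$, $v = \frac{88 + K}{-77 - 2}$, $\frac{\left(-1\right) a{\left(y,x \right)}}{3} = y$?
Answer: $\frac{613976335}{158} \approx 3.8859 \cdot 10^{6}$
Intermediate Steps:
$a{\left(y,x \right)} = - 3 y$
$v = - \frac{26}{79}$ ($v = \frac{88 - 62}{-77 - 2} = \frac{26}{-79} = 26 \left(- \frac{1}{79}\right) = - \frac{26}{79} \approx -0.32911$)
$l = \frac{429}{158}$ ($l = \frac{\left(- \frac{26}{79}\right) \left(\left(-3\right) 11\right)}{4} = \frac{\left(- \frac{26}{79}\right) \left(-33\right)}{4} = \frac{1}{4} \cdot \frac{858}{79} = \frac{429}{158} \approx 2.7152$)
$\left(l + 2998\right) \left(22826 - 21531\right) = \left(\frac{429}{158} + 2998\right) \left(22826 - 21531\right) = \frac{474113}{158} \cdot 1295 = \frac{613976335}{158}$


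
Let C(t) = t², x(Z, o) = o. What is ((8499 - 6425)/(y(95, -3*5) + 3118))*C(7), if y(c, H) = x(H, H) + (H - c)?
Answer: 101626/2993 ≈ 33.955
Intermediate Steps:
y(c, H) = -c + 2*H (y(c, H) = H + (H - c) = -c + 2*H)
((8499 - 6425)/(y(95, -3*5) + 3118))*C(7) = ((8499 - 6425)/((-1*95 + 2*(-3*5)) + 3118))*7² = (2074/((-95 + 2*(-15)) + 3118))*49 = (2074/((-95 - 30) + 3118))*49 = (2074/(-125 + 3118))*49 = (2074/2993)*49 = 101626/2993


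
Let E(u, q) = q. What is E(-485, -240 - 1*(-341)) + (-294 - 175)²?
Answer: 220062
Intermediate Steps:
E(-485, -240 - 1*(-341)) + (-294 - 175)² = (-240 - 1*(-341)) + (-294 - 175)² = (-240 + 341) + (-469)² = 101 + 219961 = 220062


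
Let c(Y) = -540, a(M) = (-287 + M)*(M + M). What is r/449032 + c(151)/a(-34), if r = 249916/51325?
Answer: -259160233949/10480426525150 ≈ -0.024728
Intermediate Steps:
r = 249916/51325 (r = 249916*(1/51325) = 249916/51325 ≈ 4.8693)
a(M) = 2*M*(-287 + M) (a(M) = (-287 + M)*(2*M) = 2*M*(-287 + M))
r/449032 + c(151)/a(-34) = (249916/51325)/449032 - 540*(-1/(68*(-287 - 34))) = (249916/51325)*(1/449032) - 540/(2*(-34)*(-321)) = 62479/5761641850 - 540/21828 = 62479/5761641850 - 540*1/21828 = 62479/5761641850 - 45/1819 = -259160233949/10480426525150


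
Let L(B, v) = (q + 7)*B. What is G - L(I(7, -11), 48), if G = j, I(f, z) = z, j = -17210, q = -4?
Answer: -17177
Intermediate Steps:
G = -17210
L(B, v) = 3*B (L(B, v) = (-4 + 7)*B = 3*B)
G - L(I(7, -11), 48) = -17210 - 3*(-11) = -17210 - 1*(-33) = -17210 + 33 = -17177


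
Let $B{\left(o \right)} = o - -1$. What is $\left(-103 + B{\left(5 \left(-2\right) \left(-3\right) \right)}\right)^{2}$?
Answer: $5184$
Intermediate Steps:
$B{\left(o \right)} = 1 + o$ ($B{\left(o \right)} = o + 1 = 1 + o$)
$\left(-103 + B{\left(5 \left(-2\right) \left(-3\right) \right)}\right)^{2} = \left(-103 + \left(1 + 5 \left(-2\right) \left(-3\right)\right)\right)^{2} = \left(-103 + \left(1 - -30\right)\right)^{2} = \left(-103 + \left(1 + 30\right)\right)^{2} = \left(-103 + 31\right)^{2} = \left(-72\right)^{2} = 5184$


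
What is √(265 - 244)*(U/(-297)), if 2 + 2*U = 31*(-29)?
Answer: 901*√21/594 ≈ 6.9510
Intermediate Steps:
U = -901/2 (U = -1 + (31*(-29))/2 = -1 + (½)*(-899) = -1 - 899/2 = -901/2 ≈ -450.50)
√(265 - 244)*(U/(-297)) = √(265 - 244)*(-901/2/(-297)) = √21*(-901/2*(-1/297)) = √21*(901/594) = 901*√21/594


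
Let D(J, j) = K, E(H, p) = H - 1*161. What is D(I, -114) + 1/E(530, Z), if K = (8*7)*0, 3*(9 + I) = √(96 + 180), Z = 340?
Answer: 1/369 ≈ 0.0027100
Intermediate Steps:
E(H, p) = -161 + H (E(H, p) = H - 161 = -161 + H)
I = -9 + 2*√69/3 (I = -9 + √(96 + 180)/3 = -9 + √276/3 = -9 + (2*√69)/3 = -9 + 2*√69/3 ≈ -3.4622)
K = 0 (K = 56*0 = 0)
D(J, j) = 0
D(I, -114) + 1/E(530, Z) = 0 + 1/(-161 + 530) = 0 + 1/369 = 1/369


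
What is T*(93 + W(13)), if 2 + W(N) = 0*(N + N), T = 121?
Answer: 11011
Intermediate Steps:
W(N) = -2 (W(N) = -2 + 0*(N + N) = -2 + 0*(2*N) = -2 + 0 = -2)
T*(93 + W(13)) = 121*(93 - 2) = 121*91 = 11011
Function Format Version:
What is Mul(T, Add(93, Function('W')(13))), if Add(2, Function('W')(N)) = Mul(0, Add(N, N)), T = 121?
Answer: 11011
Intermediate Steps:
Function('W')(N) = -2 (Function('W')(N) = Add(-2, Mul(0, Add(N, N))) = Add(-2, Mul(0, Mul(2, N))) = Add(-2, 0) = -2)
Mul(T, Add(93, Function('W')(13))) = Mul(121, Add(93, -2)) = Mul(121, 91) = 11011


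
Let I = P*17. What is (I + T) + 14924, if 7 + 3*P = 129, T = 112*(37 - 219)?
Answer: -14306/3 ≈ -4768.7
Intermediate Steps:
T = -20384 (T = 112*(-182) = -20384)
P = 122/3 (P = -7/3 + (⅓)*129 = -7/3 + 43 = 122/3 ≈ 40.667)
I = 2074/3 (I = (122/3)*17 = 2074/3 ≈ 691.33)
(I + T) + 14924 = (2074/3 - 20384) + 14924 = -59078/3 + 14924 = -14306/3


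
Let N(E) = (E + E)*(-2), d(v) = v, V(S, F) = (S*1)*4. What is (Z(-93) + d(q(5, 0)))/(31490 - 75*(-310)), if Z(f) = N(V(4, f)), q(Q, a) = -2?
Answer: -33/27370 ≈ -0.0012057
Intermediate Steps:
V(S, F) = 4*S (V(S, F) = S*4 = 4*S)
N(E) = -4*E (N(E) = (2*E)*(-2) = -4*E)
Z(f) = -64 (Z(f) = -16*4 = -4*16 = -64)
(Z(-93) + d(q(5, 0)))/(31490 - 75*(-310)) = (-64 - 2)/(31490 - 75*(-310)) = -66/(31490 + 23250) = -66/54740 = -66*1/54740 = -33/27370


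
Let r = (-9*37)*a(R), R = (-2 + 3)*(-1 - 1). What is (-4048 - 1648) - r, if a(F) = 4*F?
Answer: -8360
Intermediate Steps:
R = -2 (R = 1*(-2) = -2)
r = 2664 (r = (-9*37)*(4*(-2)) = -333*(-8) = 2664)
(-4048 - 1648) - r = (-4048 - 1648) - 1*2664 = -5696 - 2664 = -8360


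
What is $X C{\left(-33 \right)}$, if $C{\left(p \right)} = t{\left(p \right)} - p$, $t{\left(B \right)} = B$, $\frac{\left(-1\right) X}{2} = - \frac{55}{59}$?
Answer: $0$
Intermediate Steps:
$X = \frac{110}{59}$ ($X = - 2 \left(- \frac{55}{59}\right) = - 2 \left(\left(-55\right) \frac{1}{59}\right) = \left(-2\right) \left(- \frac{55}{59}\right) = \frac{110}{59} \approx 1.8644$)
$C{\left(p \right)} = 0$ ($C{\left(p \right)} = p - p = 0$)
$X C{\left(-33 \right)} = \frac{110}{59} \cdot 0 = 0$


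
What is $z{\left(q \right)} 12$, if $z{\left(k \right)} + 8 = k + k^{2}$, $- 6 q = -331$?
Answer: $\frac{111259}{3} \approx 37086.0$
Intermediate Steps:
$q = \frac{331}{6}$ ($q = \left(- \frac{1}{6}\right) \left(-331\right) = \frac{331}{6} \approx 55.167$)
$z{\left(k \right)} = -8 + k + k^{2}$ ($z{\left(k \right)} = -8 + \left(k + k^{2}\right) = -8 + k + k^{2}$)
$z{\left(q \right)} 12 = \left(-8 + \frac{331}{6} + \left(\frac{331}{6}\right)^{2}\right) 12 = \left(-8 + \frac{331}{6} + \frac{109561}{36}\right) 12 = \frac{111259}{36} \cdot 12 = \frac{111259}{3}$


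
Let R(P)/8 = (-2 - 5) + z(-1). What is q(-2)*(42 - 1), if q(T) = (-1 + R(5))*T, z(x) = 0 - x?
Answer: 4018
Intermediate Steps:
z(x) = -x
R(P) = -48 (R(P) = 8*((-2 - 5) - 1*(-1)) = 8*(-7 + 1) = 8*(-6) = -48)
q(T) = -49*T (q(T) = (-1 - 48)*T = -49*T)
q(-2)*(42 - 1) = (-49*(-2))*(42 - 1) = 98*41 = 4018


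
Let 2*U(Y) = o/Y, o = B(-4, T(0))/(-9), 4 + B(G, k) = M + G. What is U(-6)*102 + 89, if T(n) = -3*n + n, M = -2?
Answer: 716/9 ≈ 79.556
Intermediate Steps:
T(n) = -2*n
B(G, k) = -6 + G (B(G, k) = -4 + (-2 + G) = -6 + G)
o = 10/9 (o = (-6 - 4)/(-9) = -10*(-⅑) = 10/9 ≈ 1.1111)
U(Y) = 5/(9*Y) (U(Y) = (10/(9*Y))/2 = 5/(9*Y))
U(-6)*102 + 89 = ((5/9)/(-6))*102 + 89 = ((5/9)*(-⅙))*102 + 89 = -5/54*102 + 89 = -85/9 + 89 = 716/9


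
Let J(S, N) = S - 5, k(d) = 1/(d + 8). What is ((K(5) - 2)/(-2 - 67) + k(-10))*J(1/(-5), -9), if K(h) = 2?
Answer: 13/5 ≈ 2.6000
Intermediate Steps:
k(d) = 1/(8 + d)
J(S, N) = -5 + S
((K(5) - 2)/(-2 - 67) + k(-10))*J(1/(-5), -9) = ((2 - 2)/(-2 - 67) + 1/(8 - 10))*(-5 + 1/(-5)) = (0/(-69) + 1/(-2))*(-5 - ⅕) = (0*(-1/69) - ½)*(-26/5) = (0 - ½)*(-26/5) = -½*(-26/5) = 13/5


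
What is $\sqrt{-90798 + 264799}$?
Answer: $\sqrt{174001} \approx 417.13$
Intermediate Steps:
$\sqrt{-90798 + 264799} = \sqrt{174001}$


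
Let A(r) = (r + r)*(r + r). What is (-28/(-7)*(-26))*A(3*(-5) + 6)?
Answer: -33696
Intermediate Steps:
A(r) = 4*r**2 (A(r) = (2*r)*(2*r) = 4*r**2)
(-28/(-7)*(-26))*A(3*(-5) + 6) = (-28/(-7)*(-26))*(4*(3*(-5) + 6)**2) = (-28*(-1/7)*(-26))*(4*(-15 + 6)**2) = (4*(-26))*(4*(-9)**2) = -416*81 = -104*324 = -33696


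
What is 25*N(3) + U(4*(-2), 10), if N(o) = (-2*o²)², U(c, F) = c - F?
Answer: 8082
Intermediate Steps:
N(o) = 4*o⁴
25*N(3) + U(4*(-2), 10) = 25*(4*3⁴) + (4*(-2) - 1*10) = 25*(4*81) + (-8 - 10) = 25*324 - 18 = 8100 - 18 = 8082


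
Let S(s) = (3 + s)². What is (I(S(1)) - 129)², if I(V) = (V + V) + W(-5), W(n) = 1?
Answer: 9216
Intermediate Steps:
I(V) = 1 + 2*V (I(V) = (V + V) + 1 = 2*V + 1 = 1 + 2*V)
(I(S(1)) - 129)² = ((1 + 2*(3 + 1)²) - 129)² = ((1 + 2*4²) - 129)² = ((1 + 2*16) - 129)² = ((1 + 32) - 129)² = (33 - 129)² = (-96)² = 9216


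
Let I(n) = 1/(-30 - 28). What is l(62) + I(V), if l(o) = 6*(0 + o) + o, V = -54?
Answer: 25171/58 ≈ 433.98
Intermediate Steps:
I(n) = -1/58 (I(n) = 1/(-58) = -1/58)
l(o) = 7*o (l(o) = 6*o + o = 7*o)
l(62) + I(V) = 7*62 - 1/58 = 434 - 1/58 = 25171/58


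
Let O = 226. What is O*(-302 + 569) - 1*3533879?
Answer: -3473537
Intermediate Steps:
O*(-302 + 569) - 1*3533879 = 226*(-302 + 569) - 1*3533879 = 226*267 - 3533879 = 60342 - 3533879 = -3473537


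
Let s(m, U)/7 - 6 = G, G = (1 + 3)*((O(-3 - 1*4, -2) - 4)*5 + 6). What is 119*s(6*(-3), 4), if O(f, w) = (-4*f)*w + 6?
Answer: -874650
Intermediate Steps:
O(f, w) = 6 - 4*f*w (O(f, w) = -4*f*w + 6 = 6 - 4*f*w)
G = -1056 (G = (1 + 3)*(((6 - 4*(-3 - 1*4)*(-2)) - 4)*5 + 6) = 4*(((6 - 4*(-3 - 4)*(-2)) - 4)*5 + 6) = 4*(((6 - 4*(-7)*(-2)) - 4)*5 + 6) = 4*(((6 - 56) - 4)*5 + 6) = 4*((-50 - 4)*5 + 6) = 4*(-54*5 + 6) = 4*(-270 + 6) = 4*(-264) = -1056)
s(m, U) = -7350 (s(m, U) = 42 + 7*(-1056) = 42 - 7392 = -7350)
119*s(6*(-3), 4) = 119*(-7350) = -874650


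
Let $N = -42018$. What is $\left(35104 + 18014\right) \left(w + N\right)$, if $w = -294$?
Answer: $-2247528816$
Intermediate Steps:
$\left(35104 + 18014\right) \left(w + N\right) = \left(35104 + 18014\right) \left(-294 - 42018\right) = 53118 \left(-42312\right) = -2247528816$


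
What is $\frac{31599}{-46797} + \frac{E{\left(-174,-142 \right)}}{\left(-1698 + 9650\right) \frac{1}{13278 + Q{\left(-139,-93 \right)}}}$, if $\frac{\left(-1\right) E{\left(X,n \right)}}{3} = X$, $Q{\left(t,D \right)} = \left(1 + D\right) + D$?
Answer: $\frac{53264162319}{62021624} \approx 858.8$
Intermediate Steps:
$Q{\left(t,D \right)} = 1 + 2 D$
$E{\left(X,n \right)} = - 3 X$
$\frac{31599}{-46797} + \frac{E{\left(-174,-142 \right)}}{\left(-1698 + 9650\right) \frac{1}{13278 + Q{\left(-139,-93 \right)}}} = \frac{31599}{-46797} + \frac{\left(-3\right) \left(-174\right)}{\left(-1698 + 9650\right) \frac{1}{13278 + \left(1 + 2 \left(-93\right)\right)}} = 31599 \left(- \frac{1}{46797}\right) + \frac{522}{7952 \frac{1}{13278 + \left(1 - 186\right)}} = - \frac{10533}{15599} + \frac{522}{7952 \frac{1}{13278 - 185}} = - \frac{10533}{15599} + \frac{522}{7952 \cdot \frac{1}{13093}} = - \frac{10533}{15599} + \frac{522}{\frac{7952}{13093}} = - \frac{10533}{15599} + 522 \cdot \frac{13093}{7952} = - \frac{10533}{15599} + \frac{3417273}{3976} = \frac{53264162319}{62021624}$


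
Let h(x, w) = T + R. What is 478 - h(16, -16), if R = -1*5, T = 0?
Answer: 483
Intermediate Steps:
R = -5
h(x, w) = -5 (h(x, w) = 0 - 5 = -5)
478 - h(16, -16) = 478 - 1*(-5) = 478 + 5 = 483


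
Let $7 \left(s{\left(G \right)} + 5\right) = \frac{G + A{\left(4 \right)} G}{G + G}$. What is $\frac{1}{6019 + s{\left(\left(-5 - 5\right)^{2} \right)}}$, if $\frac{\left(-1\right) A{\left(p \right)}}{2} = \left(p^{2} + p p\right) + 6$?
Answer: $\frac{14}{84121} \approx 0.00016643$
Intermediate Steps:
$A{\left(p \right)} = -12 - 4 p^{2}$ ($A{\left(p \right)} = - 2 \left(\left(p^{2} + p p\right) + 6\right) = - 2 \left(\left(p^{2} + p^{2}\right) + 6\right) = - 2 \left(2 p^{2} + 6\right) = - 2 \left(6 + 2 p^{2}\right) = -12 - 4 p^{2}$)
$s{\left(G \right)} = - \frac{145}{14}$ ($s{\left(G \right)} = -5 + \frac{\left(G + \left(-12 - 4 \cdot 4^{2}\right) G\right) \frac{1}{G + G}}{7} = -5 + \frac{\left(G + \left(-12 - 64\right) G\right) \frac{1}{2 G}}{7} = -5 + \frac{\left(G - 76 G\right) \frac{1}{2 G}}{7} = -5 + \frac{- 75 G \frac{1}{2 G}}{7} = -5 + \frac{1}{7} \left(- \frac{75}{2}\right) = -5 - \frac{75}{14} = - \frac{145}{14}$)
$\frac{1}{6019 + s{\left(\left(-5 - 5\right)^{2} \right)}} = \frac{1}{6019 - \frac{145}{14}} = \frac{1}{\frac{84121}{14}} = \frac{14}{84121}$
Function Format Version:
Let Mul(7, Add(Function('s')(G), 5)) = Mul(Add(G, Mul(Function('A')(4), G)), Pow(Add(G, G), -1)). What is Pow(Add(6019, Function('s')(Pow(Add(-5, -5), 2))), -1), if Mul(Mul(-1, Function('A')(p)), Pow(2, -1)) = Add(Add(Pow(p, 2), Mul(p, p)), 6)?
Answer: Rational(14, 84121) ≈ 0.00016643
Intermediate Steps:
Function('A')(p) = Add(-12, Mul(-4, Pow(p, 2))) (Function('A')(p) = Mul(-2, Add(Add(Pow(p, 2), Mul(p, p)), 6)) = Mul(-2, Add(Add(Pow(p, 2), Pow(p, 2)), 6)) = Mul(-2, Add(Mul(2, Pow(p, 2)), 6)) = Mul(-2, Add(6, Mul(2, Pow(p, 2)))) = Add(-12, Mul(-4, Pow(p, 2))))
Function('s')(G) = Rational(-145, 14) (Function('s')(G) = Add(-5, Mul(Rational(1, 7), Mul(Add(G, Mul(Add(-12, Mul(-4, Pow(4, 2))), G)), Pow(Add(G, G), -1)))) = Add(-5, Mul(Rational(1, 7), Mul(Add(G, Mul(Add(-12, Mul(-4, 16)), G)), Pow(Mul(2, G), -1)))) = Add(-5, Mul(Rational(1, 7), Mul(Add(G, Mul(Add(-12, -64), G)), Mul(Rational(1, 2), Pow(G, -1))))) = Add(-5, Mul(Rational(1, 7), Mul(Add(G, Mul(-76, G)), Mul(Rational(1, 2), Pow(G, -1))))) = Add(-5, Mul(Rational(1, 7), Mul(Mul(-75, G), Mul(Rational(1, 2), Pow(G, -1))))) = Add(-5, Mul(Rational(1, 7), Rational(-75, 2))) = Add(-5, Rational(-75, 14)) = Rational(-145, 14))
Pow(Add(6019, Function('s')(Pow(Add(-5, -5), 2))), -1) = Pow(Add(6019, Rational(-145, 14)), -1) = Pow(Rational(84121, 14), -1) = Rational(14, 84121)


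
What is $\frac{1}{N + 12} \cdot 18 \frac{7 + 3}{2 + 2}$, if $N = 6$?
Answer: $\frac{5}{2} \approx 2.5$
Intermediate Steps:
$\frac{1}{N + 12} \cdot 18 \frac{7 + 3}{2 + 2} = \frac{1}{6 + 12} \cdot 18 \frac{7 + 3}{2 + 2} = \frac{1}{18} \cdot 18 \cdot \frac{10}{4} = \frac{1}{18} \cdot 18 \cdot 10 \cdot \frac{1}{4} = 1 \cdot \frac{5}{2} = \frac{5}{2}$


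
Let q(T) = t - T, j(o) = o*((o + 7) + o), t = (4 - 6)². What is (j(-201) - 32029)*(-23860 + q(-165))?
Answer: -1122147906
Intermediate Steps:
t = 4 (t = (-2)² = 4)
j(o) = o*(7 + 2*o) (j(o) = o*((7 + o) + o) = o*(7 + 2*o))
q(T) = 4 - T
(j(-201) - 32029)*(-23860 + q(-165)) = (-201*(7 + 2*(-201)) - 32029)*(-23860 + (4 - 1*(-165))) = (-201*(7 - 402) - 32029)*(-23860 + (4 + 165)) = (-201*(-395) - 32029)*(-23860 + 169) = (79395 - 32029)*(-23691) = 47366*(-23691) = -1122147906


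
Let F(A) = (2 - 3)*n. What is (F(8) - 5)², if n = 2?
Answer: 49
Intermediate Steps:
F(A) = -2 (F(A) = (2 - 3)*2 = -1*2 = -2)
(F(8) - 5)² = (-2 - 5)² = (-7)² = 49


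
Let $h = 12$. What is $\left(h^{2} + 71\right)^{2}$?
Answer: $46225$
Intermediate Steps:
$\left(h^{2} + 71\right)^{2} = \left(12^{2} + 71\right)^{2} = \left(144 + 71\right)^{2} = 215^{2} = 46225$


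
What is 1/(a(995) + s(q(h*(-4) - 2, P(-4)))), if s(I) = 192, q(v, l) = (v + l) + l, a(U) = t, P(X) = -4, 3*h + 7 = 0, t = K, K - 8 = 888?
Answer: 1/1088 ≈ 0.00091912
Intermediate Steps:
K = 896 (K = 8 + 888 = 896)
t = 896
h = -7/3 (h = -7/3 + (⅓)*0 = -7/3 + 0 = -7/3 ≈ -2.3333)
a(U) = 896
q(v, l) = v + 2*l (q(v, l) = (l + v) + l = v + 2*l)
1/(a(995) + s(q(h*(-4) - 2, P(-4)))) = 1/(896 + 192) = 1/1088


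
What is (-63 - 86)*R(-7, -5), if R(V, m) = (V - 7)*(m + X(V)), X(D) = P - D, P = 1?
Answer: 6258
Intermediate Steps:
X(D) = 1 - D
R(V, m) = (-7 + V)*(1 + m - V) (R(V, m) = (V - 7)*(m + (1 - V)) = (-7 + V)*(1 + m - V))
(-63 - 86)*R(-7, -5) = (-63 - 86)*(-7 - 1*(-7)**2 - 7*(-5) + 8*(-7) - 7*(-5)) = -149*(-7 - 1*49 + 35 - 56 + 35) = -149*(-7 - 49 + 35 - 56 + 35) = -149*(-42) = 6258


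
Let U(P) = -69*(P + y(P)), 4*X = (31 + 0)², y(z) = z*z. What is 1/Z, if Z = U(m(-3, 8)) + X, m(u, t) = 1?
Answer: 4/409 ≈ 0.0097799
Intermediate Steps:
y(z) = z²
X = 961/4 (X = (31 + 0)²/4 = (¼)*31² = (¼)*961 = 961/4 ≈ 240.25)
U(P) = -69*P - 69*P² (U(P) = -69*(P + P²) = -69*P - 69*P²)
Z = 409/4 (Z = 69*1*(-1 - 1*1) + 961/4 = 69*1*(-1 - 1) + 961/4 = 69*1*(-2) + 961/4 = -138 + 961/4 = 409/4 ≈ 102.25)
1/Z = 1/(409/4) = 4/409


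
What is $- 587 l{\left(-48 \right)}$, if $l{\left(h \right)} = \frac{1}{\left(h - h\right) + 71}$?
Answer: $- \frac{587}{71} \approx -8.2676$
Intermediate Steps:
$l{\left(h \right)} = \frac{1}{71}$ ($l{\left(h \right)} = \frac{1}{0 + 71} = \frac{1}{71}$)
$- 587 l{\left(-48 \right)} = \left(-587\right) \frac{1}{71} = - \frac{587}{71}$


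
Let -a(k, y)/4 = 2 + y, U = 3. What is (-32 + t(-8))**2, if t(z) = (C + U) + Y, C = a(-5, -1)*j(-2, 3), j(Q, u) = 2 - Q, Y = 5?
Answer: 1600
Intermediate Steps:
a(k, y) = -8 - 4*y (a(k, y) = -4*(2 + y) = -8 - 4*y)
C = -16 (C = (-8 - 4*(-1))*(2 - 1*(-2)) = (-8 + 4)*(2 + 2) = -4*4 = -16)
t(z) = -8 (t(z) = (-16 + 3) + 5 = -13 + 5 = -8)
(-32 + t(-8))**2 = (-32 - 8)**2 = (-40)**2 = 1600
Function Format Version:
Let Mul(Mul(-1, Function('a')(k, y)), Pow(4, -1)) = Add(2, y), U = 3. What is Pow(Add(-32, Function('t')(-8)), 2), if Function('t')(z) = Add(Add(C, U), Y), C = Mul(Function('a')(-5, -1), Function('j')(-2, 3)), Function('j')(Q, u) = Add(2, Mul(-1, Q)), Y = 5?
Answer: 1600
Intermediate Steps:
Function('a')(k, y) = Add(-8, Mul(-4, y)) (Function('a')(k, y) = Mul(-4, Add(2, y)) = Add(-8, Mul(-4, y)))
C = -16 (C = Mul(Add(-8, Mul(-4, -1)), Add(2, Mul(-1, -2))) = Mul(Add(-8, 4), Add(2, 2)) = Mul(-4, 4) = -16)
Function('t')(z) = -8 (Function('t')(z) = Add(Add(-16, 3), 5) = Add(-13, 5) = -8)
Pow(Add(-32, Function('t')(-8)), 2) = Pow(Add(-32, -8), 2) = Pow(-40, 2) = 1600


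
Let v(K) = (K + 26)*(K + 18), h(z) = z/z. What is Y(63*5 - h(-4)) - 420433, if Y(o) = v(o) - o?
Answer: -307867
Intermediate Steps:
h(z) = 1
v(K) = (18 + K)*(26 + K) (v(K) = (26 + K)*(18 + K) = (18 + K)*(26 + K))
Y(o) = 468 + o² + 43*o (Y(o) = (468 + o² + 44*o) - o = 468 + o² + 43*o)
Y(63*5 - h(-4)) - 420433 = (468 + (63*5 - 1*1)² + 43*(63*5 - 1*1)) - 420433 = (468 + (315 - 1)² + 43*(315 - 1)) - 420433 = (468 + 314² + 43*314) - 420433 = (468 + 98596 + 13502) - 420433 = 112566 - 420433 = -307867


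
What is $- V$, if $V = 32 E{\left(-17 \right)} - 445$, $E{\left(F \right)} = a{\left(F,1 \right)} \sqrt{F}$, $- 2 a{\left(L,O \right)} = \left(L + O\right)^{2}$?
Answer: $445 + 4096 i \sqrt{17} \approx 445.0 + 16888.0 i$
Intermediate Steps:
$a{\left(L,O \right)} = - \frac{\left(L + O\right)^{2}}{2}$
$E{\left(F \right)} = - \frac{\sqrt{F} \left(1 + F\right)^{2}}{2}$ ($E{\left(F \right)} = - \frac{\left(F + 1\right)^{2}}{2} \sqrt{F} = - \frac{\left(1 + F\right)^{2}}{2} \sqrt{F} = - \frac{\sqrt{F} \left(1 + F\right)^{2}}{2}$)
$V = -445 - 4096 i \sqrt{17}$ ($V = 32 \left(- \frac{\sqrt{-17} \left(1 - 17\right)^{2}}{2}\right) - 445 = 32 \left(- \frac{i \sqrt{17} \left(-16\right)^{2}}{2}\right) - 445 = 32 \left(\left(- \frac{1}{2}\right) i \sqrt{17} \cdot 256\right) - 445 = 32 \left(- 128 i \sqrt{17}\right) - 445 = - 4096 i \sqrt{17} - 445 = -445 - 4096 i \sqrt{17} \approx -445.0 - 16888.0 i$)
$- V = - (-445 - 4096 i \sqrt{17}) = 445 + 4096 i \sqrt{17}$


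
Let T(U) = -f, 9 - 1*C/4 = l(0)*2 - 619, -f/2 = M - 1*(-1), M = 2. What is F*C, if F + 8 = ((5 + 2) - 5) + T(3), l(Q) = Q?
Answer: 0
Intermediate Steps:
f = -6 (f = -2*(2 - 1*(-1)) = -2*(2 + 1) = -2*3 = -6)
C = 2512 (C = 36 - 4*(0*2 - 619) = 36 - 4*(0 - 619) = 36 - 4*(-619) = 36 + 2476 = 2512)
T(U) = 6 (T(U) = -1*(-6) = 6)
F = 0 (F = -8 + (((5 + 2) - 5) + 6) = -8 + ((7 - 5) + 6) = -8 + (2 + 6) = -8 + 8 = 0)
F*C = 0*2512 = 0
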